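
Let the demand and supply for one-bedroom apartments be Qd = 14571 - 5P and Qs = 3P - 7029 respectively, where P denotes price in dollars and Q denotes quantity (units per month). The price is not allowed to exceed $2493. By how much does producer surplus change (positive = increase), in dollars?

Setting quantity demanded equal to quantity supplied, 14571 - 5P = 3P - 7029, gives P* = 2700 and Q* = 1071.
The ceiling of 2493 is below the equilibrium price 2700, so it binds.
At P = 2493: Qd = 14571 - 5·2493 = 2106 and Qs = 3·2493 - 7029 = 450.
Producer surplus without the control is ½ · (2700 - 2343) · 1071 = 191173.5.
With the ceiling, producers sell 450 units at 2493, so PS = ½ · (2493 - 2343) · 450 = 33750.
Change in producer surplus = 33750 - 191173.5 = -157423.5.

-157423.5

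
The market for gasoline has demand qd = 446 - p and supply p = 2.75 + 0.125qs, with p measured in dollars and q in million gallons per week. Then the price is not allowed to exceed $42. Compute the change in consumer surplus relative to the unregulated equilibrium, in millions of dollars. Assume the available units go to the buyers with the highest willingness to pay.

-60

Rearranging supply gives qs = 8p - 22. Setting quantity demanded equal to quantity supplied, 446 - p = 8p - 22, gives p* = 52 and q* = 394.
Because the ceiling (42) lies below the market-clearing price, it is binding.
At p = 42: qd = 446 - 42 = 404 and qs = 8·42 - 22 = 314.
Consumer surplus without the control is ½ · (446 - 52) · 394 = 77618.
With the ceiling, 314 units are sold at 42 (assume they go to the highest-value buyers). The demand price at q = 314 is 132, so CS = ½ · [(446 - 42) + (132 - 42)] · 314 = 77558.
Change in consumer surplus = 77558 - 77618 = -60.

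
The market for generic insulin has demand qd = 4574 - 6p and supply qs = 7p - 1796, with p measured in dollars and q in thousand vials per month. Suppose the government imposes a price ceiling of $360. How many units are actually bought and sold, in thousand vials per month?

724

In a free market, 4574 - 6p = 7p - 1796 gives the equilibrium p* = 490, q* = 1634.
Because the ceiling (360) lies below the market-clearing price, it is binding.
At p = 360: qd = 4574 - 6·360 = 2414 and qs = 7·360 - 1796 = 724.
The quantity actually transacted is the short side, supply: 724.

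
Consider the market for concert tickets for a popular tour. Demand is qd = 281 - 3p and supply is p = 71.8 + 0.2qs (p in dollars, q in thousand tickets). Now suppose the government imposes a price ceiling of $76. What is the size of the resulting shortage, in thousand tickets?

Rearranging supply gives qs = 5p - 359. Without the control the market clears where 281 - 3p = 5p - 359, i.e. p* = 80 and q* = 41.
The ceiling of 76 is below the equilibrium price 80, so it binds.
At p = 76: qd = 281 - 3·76 = 53 and qs = 5·76 - 359 = 21.
Shortage = qd - qs = 53 - 21 = 32.

32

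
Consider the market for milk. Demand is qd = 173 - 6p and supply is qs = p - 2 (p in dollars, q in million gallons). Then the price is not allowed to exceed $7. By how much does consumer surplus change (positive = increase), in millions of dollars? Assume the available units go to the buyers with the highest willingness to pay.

Without the control the market clears where 173 - 6p = p - 2, i.e. p* = 25 and q* = 23.
Since 7 < 25, the ceiling is binding.
At p = 7: qd = 173 - 6·7 = 131 and qs = 7 - 2 = 5.
Consumer surplus without the control is ½ · (173/6 - 25) · 23 = 529/12.
With the ceiling, 5 units are sold at 7 (assume they go to the highest-value buyers). The demand price at q = 5 is 28, so CS = ½ · [(173/6 - 7) + (28 - 7)] · 5 = 1285/12.
Change in consumer surplus = 1285/12 - 529/12 = 63.

63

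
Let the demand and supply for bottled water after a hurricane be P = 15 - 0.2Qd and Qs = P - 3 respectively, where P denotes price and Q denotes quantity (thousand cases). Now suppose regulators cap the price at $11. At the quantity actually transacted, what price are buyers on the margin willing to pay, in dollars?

Rearranging demand gives Qd = 75 - 5P. In a free market, 75 - 5P = P - 3 gives the equilibrium P* = 13, Q* = 10.
The ceiling of 11 is below the equilibrium price 13, so it binds.
At P = 11: Qd = 75 - 5·11 = 20 and Qs = 11 - 3 = 8.
Only 8 units reach the market. On the demand curve, the marginal buyer's willingness to pay at Q = 8 is (75 - 8)/5 = 13.4.

13.4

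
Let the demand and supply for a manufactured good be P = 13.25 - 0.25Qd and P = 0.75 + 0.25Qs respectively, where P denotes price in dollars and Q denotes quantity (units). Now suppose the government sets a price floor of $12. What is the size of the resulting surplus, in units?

Rearranging demand gives Qd = 53 - 4P; rearranging supply gives Qs = 4P - 3. Setting quantity demanded equal to quantity supplied, 53 - 4P = 4P - 3, gives P* = 7 and Q* = 25.
Since 12 > 7, the floor is binding.
At P = 12: Qd = 53 - 4·12 = 5 and Qs = 4·12 - 3 = 45.
Surplus = Qs - Qd = 45 - 5 = 40.

40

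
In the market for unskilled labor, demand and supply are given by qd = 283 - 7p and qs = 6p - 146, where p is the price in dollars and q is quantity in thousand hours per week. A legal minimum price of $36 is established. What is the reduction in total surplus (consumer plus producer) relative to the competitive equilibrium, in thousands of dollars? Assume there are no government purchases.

68.25

Without the control the market clears where 283 - 7p = 6p - 146, i.e. p* = 33 and q* = 52.
The floor of 36 is above the equilibrium price 33, so it binds.
At p = 36: qd = 283 - 7·36 = 31 and qs = 6·36 - 146 = 70.
Quantity traded falls to 31. At q = 31 the demand price is (283 - 31)/7 = 36 and the supply price is (146 + 31)/6 = 29.5.
Deadweight loss = ½ · (36 - 29.5) · (52 - 31) = ½ · 6.5 · 21 = 68.25.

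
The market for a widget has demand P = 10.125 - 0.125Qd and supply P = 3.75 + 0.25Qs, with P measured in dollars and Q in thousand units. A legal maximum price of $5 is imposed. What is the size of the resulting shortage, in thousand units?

36

Rearranging demand gives Qd = 81 - 8P; rearranging supply gives Qs = 4P - 15. Setting quantity demanded equal to quantity supplied, 81 - 8P = 4P - 15, gives P* = 8 and Q* = 17.
Since 5 < 8, the ceiling is binding.
At P = 5: Qd = 81 - 8·5 = 41 and Qs = 4·5 - 15 = 5.
Shortage = Qd - Qs = 41 - 5 = 36.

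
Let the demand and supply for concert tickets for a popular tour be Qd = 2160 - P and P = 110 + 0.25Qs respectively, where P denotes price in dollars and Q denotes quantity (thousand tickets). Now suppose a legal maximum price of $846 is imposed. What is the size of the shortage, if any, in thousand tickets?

Rearranging supply gives Qs = 4P - 440. In a free market, 2160 - P = 4P - 440 gives the equilibrium P* = 520, Q* = 1640.
The ceiling of 846 is above the equilibrium price 520, so it is not binding; the market clears at P* = 520, Q* = 1640.
Since the control does not bind, there is no shortage.

0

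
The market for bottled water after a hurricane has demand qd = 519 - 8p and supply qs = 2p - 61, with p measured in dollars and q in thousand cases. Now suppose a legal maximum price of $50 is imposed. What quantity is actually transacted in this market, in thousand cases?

39

Setting quantity demanded equal to quantity supplied, 519 - 8p = 2p - 61, gives p* = 58 and q* = 55.
Because the ceiling (50) lies below the market-clearing price, it is binding.
At p = 50: qd = 519 - 8·50 = 119 and qs = 2·50 - 61 = 39.
The quantity actually transacted is the short side, supply: 39.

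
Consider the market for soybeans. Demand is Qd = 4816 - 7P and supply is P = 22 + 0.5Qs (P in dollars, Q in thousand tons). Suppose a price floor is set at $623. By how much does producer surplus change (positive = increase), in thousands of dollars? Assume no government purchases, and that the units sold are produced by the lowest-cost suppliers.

Rearranging supply gives Qs = 2P - 44. Equilibrium: 4816 - 7P = 2P - 44, so 4860 = 9P and P* = 540, Q* = 1036.
Since 623 > 540, the floor is binding.
At P = 623: Qd = 4816 - 7·623 = 455 and Qs = 2·623 - 44 = 1202.
Producer surplus without the control is ½ · (540 - 22) · 1036 = 268324.
With the floor, 455 units are sold at 623. The supply price at Q = 455 is 249.5, so PS = ½ · [(623 - 22) + (623 - 249.5)] · 455 = 221698.75.
Change in producer surplus = 221698.75 - 268324 = -46625.25.

-46625.25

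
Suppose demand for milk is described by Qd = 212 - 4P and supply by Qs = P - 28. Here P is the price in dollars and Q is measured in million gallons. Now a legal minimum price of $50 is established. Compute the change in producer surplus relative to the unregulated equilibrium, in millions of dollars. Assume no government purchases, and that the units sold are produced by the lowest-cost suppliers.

-8

Setting quantity demanded equal to quantity supplied, 212 - 4P = P - 28, gives P* = 48 and Q* = 20.
The floor of 50 is above the equilibrium price 48, so it binds.
At P = 50: Qd = 212 - 4·50 = 12 and Qs = 50 - 28 = 22.
Producer surplus without the control is ½ · (48 - 28) · 20 = 200.
With the floor, 12 units are sold at 50. The supply price at Q = 12 is 40, so PS = ½ · [(50 - 28) + (50 - 40)] · 12 = 192.
Change in producer surplus = 192 - 200 = -8.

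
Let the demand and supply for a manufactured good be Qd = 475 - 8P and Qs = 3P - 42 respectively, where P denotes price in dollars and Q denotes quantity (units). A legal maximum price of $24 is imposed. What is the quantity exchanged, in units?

30

Without the control the market clears where 475 - 8P = 3P - 42, i.e. P* = 47 and Q* = 99.
Because the ceiling (24) lies below the market-clearing price, it is binding.
At P = 24: Qd = 475 - 8·24 = 283 and Qs = 3·24 - 42 = 30.
The quantity actually transacted is the short side, supply: 30.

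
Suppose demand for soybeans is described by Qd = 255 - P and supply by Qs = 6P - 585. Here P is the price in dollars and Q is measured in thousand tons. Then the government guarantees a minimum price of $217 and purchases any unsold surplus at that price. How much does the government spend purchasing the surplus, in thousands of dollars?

In a free market, 255 - P = 6P - 585 gives the equilibrium P* = 120, Q* = 135.
The floor of 217 is above the equilibrium price 120, so it binds.
At P = 217: Qd = 255 - 217 = 38 and Qs = 6·217 - 585 = 717.
Surplus = Qs - Qd = 679.
Government expenditure = surplus × support price = 679 × 217 = 147343.

147343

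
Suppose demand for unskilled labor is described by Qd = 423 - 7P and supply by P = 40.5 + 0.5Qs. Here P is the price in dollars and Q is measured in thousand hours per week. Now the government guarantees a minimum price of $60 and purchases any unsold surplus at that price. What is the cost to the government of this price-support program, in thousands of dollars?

Rearranging supply gives Qs = 2P - 81. Equilibrium: 423 - 7P = 2P - 81, so 504 = 9P and P* = 56, Q* = 31.
Because the floor (60) lies above the market-clearing price, it is binding.
At P = 60: Qd = 423 - 7·60 = 3 and Qs = 2·60 - 81 = 39.
Surplus = Qs - Qd = 36.
Government expenditure = surplus × support price = 36 × 60 = 2160.

2160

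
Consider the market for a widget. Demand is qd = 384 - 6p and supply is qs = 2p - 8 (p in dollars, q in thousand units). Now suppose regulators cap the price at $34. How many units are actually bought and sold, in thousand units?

Setting quantity demanded equal to quantity supplied, 384 - 6p = 2p - 8, gives p* = 49 and q* = 90.
Since 34 < 49, the ceiling is binding.
At p = 34: qd = 384 - 6·34 = 180 and qs = 2·34 - 8 = 60.
The quantity actually transacted is the short side, supply: 60.

60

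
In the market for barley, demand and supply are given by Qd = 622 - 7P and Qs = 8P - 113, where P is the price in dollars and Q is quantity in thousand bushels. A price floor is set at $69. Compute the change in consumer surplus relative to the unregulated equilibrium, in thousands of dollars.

Equilibrium: 622 - 7P = 8P - 113, so 735 = 15P and P* = 49, Q* = 279.
The floor of 69 is above the equilibrium price 49, so it binds.
At P = 69: Qd = 622 - 7·69 = 139 and Qs = 8·69 - 113 = 439.
Consumer surplus without the control is ½ · (622/7 - 49) · 279 = 77841/14.
With the floor, consumers buy 139 units at 69, so CS = ½ · (622/7 - 69) · 139 = 19321/14.
Change in consumer surplus = 19321/14 - 77841/14 = -4180.

-4180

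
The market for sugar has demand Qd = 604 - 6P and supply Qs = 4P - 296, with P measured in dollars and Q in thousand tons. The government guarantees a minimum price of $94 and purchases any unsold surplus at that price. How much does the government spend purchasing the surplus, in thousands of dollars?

Setting quantity demanded equal to quantity supplied, 604 - 6P = 4P - 296, gives P* = 90 and Q* = 64.
The floor of 94 is above the equilibrium price 90, so it binds.
At P = 94: Qd = 604 - 6·94 = 40 and Qs = 4·94 - 296 = 80.
Surplus = Qs - Qd = 40.
Government expenditure = surplus × support price = 40 × 94 = 3760.

3760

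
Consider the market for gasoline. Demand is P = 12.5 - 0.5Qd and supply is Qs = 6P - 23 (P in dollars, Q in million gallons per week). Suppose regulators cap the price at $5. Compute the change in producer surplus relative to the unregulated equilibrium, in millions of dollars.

Rearranging demand gives Qd = 25 - 2P. In a free market, 25 - 2P = 6P - 23 gives the equilibrium P* = 6, Q* = 13.
The ceiling of 5 is below the equilibrium price 6, so it binds.
At P = 5: Qd = 25 - 2·5 = 15 and Qs = 6·5 - 23 = 7.
Producer surplus without the control is ½ · (6 - 23/6) · 13 = 169/12.
With the ceiling, producers sell 7 units at 5, so PS = ½ · (5 - 23/6) · 7 = 49/12.
Change in producer surplus = 49/12 - 169/12 = -10.

-10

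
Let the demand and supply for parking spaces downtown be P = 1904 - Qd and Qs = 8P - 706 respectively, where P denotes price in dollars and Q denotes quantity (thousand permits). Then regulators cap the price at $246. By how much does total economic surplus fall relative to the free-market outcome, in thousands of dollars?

Rearranging demand gives Qd = 1904 - P. Without the control the market clears where 1904 - P = 8P - 706, i.e. P* = 290 and Q* = 1614.
The ceiling of 246 is below the equilibrium price 290, so it binds.
At P = 246: Qd = 1904 - 246 = 1658 and Qs = 8·246 - 706 = 1262.
Quantity traded falls to 1262. At Q = 1262 the demand price is 1904 - 1262 = 642 and the supply price is (706 + 1262)/8 = 246.
Deadweight loss = ½ · (642 - 246) · (1614 - 1262) = ½ · 396 · 352 = 69696.

69696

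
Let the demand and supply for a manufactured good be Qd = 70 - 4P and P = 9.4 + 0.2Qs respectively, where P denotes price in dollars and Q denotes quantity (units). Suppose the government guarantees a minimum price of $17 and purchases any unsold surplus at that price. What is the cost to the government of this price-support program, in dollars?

612

Rearranging supply gives Qs = 5P - 47. Without the control the market clears where 70 - 4P = 5P - 47, i.e. P* = 13 and Q* = 18.
Because the floor (17) lies above the market-clearing price, it is binding.
At P = 17: Qd = 70 - 4·17 = 2 and Qs = 5·17 - 47 = 38.
Surplus = Qs - Qd = 36.
Government expenditure = surplus × support price = 36 × 17 = 612.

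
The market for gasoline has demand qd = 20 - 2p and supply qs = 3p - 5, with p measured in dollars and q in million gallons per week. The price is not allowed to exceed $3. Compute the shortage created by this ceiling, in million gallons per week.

10

Setting quantity demanded equal to quantity supplied, 20 - 2p = 3p - 5, gives p* = 5 and q* = 10.
Because the ceiling (3) lies below the market-clearing price, it is binding.
At p = 3: qd = 20 - 2·3 = 14 and qs = 3·3 - 5 = 4.
Shortage = qd - qs = 14 - 4 = 10.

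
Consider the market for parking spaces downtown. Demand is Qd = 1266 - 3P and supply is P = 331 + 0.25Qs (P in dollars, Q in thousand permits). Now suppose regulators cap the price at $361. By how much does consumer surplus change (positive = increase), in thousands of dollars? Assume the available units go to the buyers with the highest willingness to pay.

Rearranging supply gives Qs = 4P - 1324. Without the control the market clears where 1266 - 3P = 4P - 1324, i.e. P* = 370 and Q* = 156.
Because the ceiling (361) lies below the market-clearing price, it is binding.
At P = 361: Qd = 1266 - 3·361 = 183 and Qs = 4·361 - 1324 = 120.
Consumer surplus without the control is ½ · (422 - 370) · 156 = 4056.
With the ceiling, 120 units are sold at 361 (assume they go to the highest-value buyers). The demand price at Q = 120 is 382, so CS = ½ · [(422 - 361) + (382 - 361)] · 120 = 4920.
Change in consumer surplus = 4920 - 4056 = 864.

864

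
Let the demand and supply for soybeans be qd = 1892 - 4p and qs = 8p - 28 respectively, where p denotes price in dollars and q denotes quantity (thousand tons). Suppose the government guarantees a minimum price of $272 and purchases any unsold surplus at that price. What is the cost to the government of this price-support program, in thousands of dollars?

Setting quantity demanded equal to quantity supplied, 1892 - 4p = 8p - 28, gives p* = 160 and q* = 1252.
The floor of 272 is above the equilibrium price 160, so it binds.
At p = 272: qd = 1892 - 4·272 = 804 and qs = 8·272 - 28 = 2148.
Surplus = qs - qd = 1344.
Government expenditure = surplus × support price = 1344 × 272 = 365568.

365568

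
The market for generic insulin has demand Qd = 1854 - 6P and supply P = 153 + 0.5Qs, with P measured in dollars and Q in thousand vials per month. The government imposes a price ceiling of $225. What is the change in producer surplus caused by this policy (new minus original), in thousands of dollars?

Rearranging supply gives Qs = 2P - 306. Equilibrium: 1854 - 6P = 2P - 306, so 2160 = 8P and P* = 270, Q* = 234.
The ceiling of 225 is below the equilibrium price 270, so it binds.
At P = 225: Qd = 1854 - 6·225 = 504 and Qs = 2·225 - 306 = 144.
Producer surplus without the control is ½ · (270 - 153) · 234 = 13689.
With the ceiling, producers sell 144 units at 225, so PS = ½ · (225 - 153) · 144 = 5184.
Change in producer surplus = 5184 - 13689 = -8505.

-8505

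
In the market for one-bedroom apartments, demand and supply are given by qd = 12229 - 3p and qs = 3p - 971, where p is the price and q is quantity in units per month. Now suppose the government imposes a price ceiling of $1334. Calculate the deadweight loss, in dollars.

2249868

In a free market, 12229 - 3p = 3p - 971 gives the equilibrium p* = 2200, q* = 5629.
Since 1334 < 2200, the ceiling is binding.
At p = 1334: qd = 12229 - 3·1334 = 8227 and qs = 3·1334 - 971 = 3031.
Quantity traded falls to 3031. At q = 3031 the demand price is (12229 - 3031)/3 = 3066 and the supply price is (971 + 3031)/3 = 1334.
Deadweight loss = ½ · (3066 - 1334) · (5629 - 3031) = ½ · 1732 · 2598 = 2249868.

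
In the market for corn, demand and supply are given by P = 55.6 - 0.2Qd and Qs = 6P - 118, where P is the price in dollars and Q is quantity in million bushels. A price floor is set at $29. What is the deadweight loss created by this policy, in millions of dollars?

0

Rearranging demand gives Qd = 278 - 5P. In a free market, 278 - 5P = 6P - 118 gives the equilibrium P* = 36, Q* = 98.
The floor of 29 is below the equilibrium price 36, so it is not binding; the market clears at P* = 36, Q* = 98.
Since the control does not bind, no trades are prevented and deadweight loss is zero.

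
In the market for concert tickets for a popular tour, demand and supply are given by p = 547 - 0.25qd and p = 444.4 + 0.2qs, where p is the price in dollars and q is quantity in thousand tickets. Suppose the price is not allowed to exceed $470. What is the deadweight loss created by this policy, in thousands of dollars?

Rearranging demand gives qd = 2188 - 4p; rearranging supply gives qs = 5p - 2222. In a free market, 2188 - 4p = 5p - 2222 gives the equilibrium p* = 490, q* = 228.
Since 470 < 490, the ceiling is binding.
At p = 470: qd = 2188 - 4·470 = 308 and qs = 5·470 - 2222 = 128.
Quantity traded falls to 128. At q = 128 the demand price is (2188 - 128)/4 = 515 and the supply price is (2222 + 128)/5 = 470.
Deadweight loss = ½ · (515 - 470) · (228 - 128) = ½ · 45 · 100 = 2250.

2250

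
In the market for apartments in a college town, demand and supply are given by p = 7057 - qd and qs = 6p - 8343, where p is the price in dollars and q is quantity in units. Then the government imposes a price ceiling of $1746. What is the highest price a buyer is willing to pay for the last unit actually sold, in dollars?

Rearranging demand gives qd = 7057 - p. In a free market, 7057 - p = 6p - 8343 gives the equilibrium p* = 2200, q* = 4857.
Because the ceiling (1746) lies below the market-clearing price, it is binding.
At p = 1746: qd = 7057 - 1746 = 5311 and qs = 6·1746 - 8343 = 2133.
Only 2133 units reach the market. On the demand curve, the marginal buyer's willingness to pay at q = 2133 is (7057 - 2133) = 4924.

4924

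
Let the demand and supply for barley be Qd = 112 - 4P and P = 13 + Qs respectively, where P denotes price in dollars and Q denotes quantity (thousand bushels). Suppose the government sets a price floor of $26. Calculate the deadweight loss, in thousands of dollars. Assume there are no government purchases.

10

Rearranging supply gives Qs = P - 13. Without the control the market clears where 112 - 4P = P - 13, i.e. P* = 25 and Q* = 12.
Because the floor (26) lies above the market-clearing price, it is binding.
At P = 26: Qd = 112 - 4·26 = 8 and Qs = 26 - 13 = 13.
Quantity traded falls to 8. At Q = 8 the demand price is (112 - 8)/4 = 26 and the supply price is 13 + 8 = 21.
Deadweight loss = ½ · (26 - 21) · (12 - 8) = ½ · 5 · 4 = 10.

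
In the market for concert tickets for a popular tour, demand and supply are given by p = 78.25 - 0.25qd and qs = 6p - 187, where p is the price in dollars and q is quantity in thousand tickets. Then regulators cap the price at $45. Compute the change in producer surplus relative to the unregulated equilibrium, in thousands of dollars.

Rearranging demand gives qd = 313 - 4p. Setting quantity demanded equal to quantity supplied, 313 - 4p = 6p - 187, gives p* = 50 and q* = 113.
Since 45 < 50, the ceiling is binding.
At p = 45: qd = 313 - 4·45 = 133 and qs = 6·45 - 187 = 83.
Producer surplus without the control is ½ · (50 - 187/6) · 113 = 12769/12.
With the ceiling, producers sell 83 units at 45, so PS = ½ · (45 - 187/6) · 83 = 6889/12.
Change in producer surplus = 6889/12 - 12769/12 = -490.

-490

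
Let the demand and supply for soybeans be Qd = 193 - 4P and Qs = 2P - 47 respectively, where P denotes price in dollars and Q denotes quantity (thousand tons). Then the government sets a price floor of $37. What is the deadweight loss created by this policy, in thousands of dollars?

0

Setting quantity demanded equal to quantity supplied, 193 - 4P = 2P - 47, gives P* = 40 and Q* = 33.
The floor of 37 is below the equilibrium price 40, so it is not binding; the market clears at P* = 40, Q* = 33.
Since the control does not bind, no trades are prevented and deadweight loss is zero.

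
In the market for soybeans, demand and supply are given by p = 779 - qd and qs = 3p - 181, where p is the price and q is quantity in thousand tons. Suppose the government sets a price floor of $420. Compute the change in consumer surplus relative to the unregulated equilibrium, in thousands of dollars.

Rearranging demand gives qd = 779 - p. Setting quantity demanded equal to quantity supplied, 779 - p = 3p - 181, gives p* = 240 and q* = 539.
Since 420 > 240, the floor is binding.
At p = 420: qd = 779 - 420 = 359 and qs = 3·420 - 181 = 1079.
Consumer surplus without the control is ½ · (779 - 240) · 539 = 145260.5.
With the floor, consumers buy 359 units at 420, so CS = ½ · (779 - 420) · 359 = 64440.5.
Change in consumer surplus = 64440.5 - 145260.5 = -80820.

-80820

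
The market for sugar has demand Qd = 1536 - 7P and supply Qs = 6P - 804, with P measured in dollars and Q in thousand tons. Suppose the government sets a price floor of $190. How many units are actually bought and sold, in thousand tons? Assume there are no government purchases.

206

Setting quantity demanded equal to quantity supplied, 1536 - 7P = 6P - 804, gives P* = 180 and Q* = 276.
Since 190 > 180, the floor is binding.
At P = 190: Qd = 1536 - 7·190 = 206 and Qs = 6·190 - 804 = 336.
The quantity actually transacted is the short side, demand: 206.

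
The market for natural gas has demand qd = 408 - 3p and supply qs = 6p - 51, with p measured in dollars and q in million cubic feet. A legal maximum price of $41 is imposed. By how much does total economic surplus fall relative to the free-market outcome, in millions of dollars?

900

Setting quantity demanded equal to quantity supplied, 408 - 3p = 6p - 51, gives p* = 51 and q* = 255.
The ceiling of 41 is below the equilibrium price 51, so it binds.
At p = 41: qd = 408 - 3·41 = 285 and qs = 6·41 - 51 = 195.
Quantity traded falls to 195. At q = 195 the demand price is (408 - 195)/3 = 71 and the supply price is (51 + 195)/6 = 41.
Deadweight loss = ½ · (71 - 41) · (255 - 195) = ½ · 30 · 60 = 900.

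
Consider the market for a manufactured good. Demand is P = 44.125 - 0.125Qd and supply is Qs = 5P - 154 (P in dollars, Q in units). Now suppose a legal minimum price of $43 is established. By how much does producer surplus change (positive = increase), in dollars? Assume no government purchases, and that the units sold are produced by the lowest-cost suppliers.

-66.4

Rearranging demand gives Qd = 353 - 8P. Without the control the market clears where 353 - 8P = 5P - 154, i.e. P* = 39 and Q* = 41.
Because the floor (43) lies above the market-clearing price, it is binding.
At P = 43: Qd = 353 - 8·43 = 9 and Qs = 5·43 - 154 = 61.
Producer surplus without the control is ½ · (39 - 30.8) · 41 = 168.1.
With the floor, 9 units are sold at 43. The supply price at Q = 9 is 32.6, so PS = ½ · [(43 - 30.8) + (43 - 32.6)] · 9 = 101.7.
Change in producer surplus = 101.7 - 168.1 = -66.4.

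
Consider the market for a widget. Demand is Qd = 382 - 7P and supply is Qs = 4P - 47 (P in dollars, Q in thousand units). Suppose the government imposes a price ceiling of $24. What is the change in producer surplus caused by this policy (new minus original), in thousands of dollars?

-1185

In a free market, 382 - 7P = 4P - 47 gives the equilibrium P* = 39, Q* = 109.
The ceiling of 24 is below the equilibrium price 39, so it binds.
At P = 24: Qd = 382 - 7·24 = 214 and Qs = 4·24 - 47 = 49.
Producer surplus without the control is ½ · (39 - 11.75) · 109 = 1485.125.
With the ceiling, producers sell 49 units at 24, so PS = ½ · (24 - 11.75) · 49 = 300.125.
Change in producer surplus = 300.125 - 1485.125 = -1185.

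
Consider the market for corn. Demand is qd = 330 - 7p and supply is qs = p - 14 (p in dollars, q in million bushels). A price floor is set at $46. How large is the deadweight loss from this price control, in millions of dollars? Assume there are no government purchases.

252

Equilibrium: 330 - 7p = p - 14, so 344 = 8p and p* = 43, q* = 29.
Since 46 > 43, the floor is binding.
At p = 46: qd = 330 - 7·46 = 8 and qs = 46 - 14 = 32.
Quantity traded falls to 8. At q = 8 the demand price is (330 - 8)/7 = 46 and the supply price is 14 + 8 = 22.
Deadweight loss = ½ · (46 - 22) · (29 - 8) = ½ · 24 · 21 = 252.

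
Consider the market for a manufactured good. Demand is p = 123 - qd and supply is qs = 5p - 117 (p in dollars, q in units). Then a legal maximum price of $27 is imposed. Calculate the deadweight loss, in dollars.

2535

Rearranging demand gives qd = 123 - p. Setting quantity demanded equal to quantity supplied, 123 - p = 5p - 117, gives p* = 40 and q* = 83.
Because the ceiling (27) lies below the market-clearing price, it is binding.
At p = 27: qd = 123 - 27 = 96 and qs = 5·27 - 117 = 18.
Quantity traded falls to 18. At q = 18 the demand price is 123 - 18 = 105 and the supply price is (117 + 18)/5 = 27.
Deadweight loss = ½ · (105 - 27) · (83 - 18) = ½ · 78 · 65 = 2535.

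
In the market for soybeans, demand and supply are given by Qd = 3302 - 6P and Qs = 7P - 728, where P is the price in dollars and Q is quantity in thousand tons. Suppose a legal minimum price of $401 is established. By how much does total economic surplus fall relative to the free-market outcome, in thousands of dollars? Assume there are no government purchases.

46137

Equilibrium: 3302 - 6P = 7P - 728, so 4030 = 13P and P* = 310, Q* = 1442.
The floor of 401 is above the equilibrium price 310, so it binds.
At P = 401: Qd = 3302 - 6·401 = 896 and Qs = 7·401 - 728 = 2079.
Quantity traded falls to 896. At Q = 896 the demand price is (3302 - 896)/6 = 401 and the supply price is (728 + 896)/7 = 232.
Deadweight loss = ½ · (401 - 232) · (1442 - 896) = ½ · 169 · 546 = 46137.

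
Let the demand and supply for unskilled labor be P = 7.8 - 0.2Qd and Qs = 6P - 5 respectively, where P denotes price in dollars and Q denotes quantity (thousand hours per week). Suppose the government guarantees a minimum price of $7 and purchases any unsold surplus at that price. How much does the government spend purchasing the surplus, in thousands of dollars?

231

Rearranging demand gives Qd = 39 - 5P. Without the control the market clears where 39 - 5P = 6P - 5, i.e. P* = 4 and Q* = 19.
Because the floor (7) lies above the market-clearing price, it is binding.
At P = 7: Qd = 39 - 5·7 = 4 and Qs = 6·7 - 5 = 37.
Surplus = Qs - Qd = 33.
Government expenditure = surplus × support price = 33 × 7 = 231.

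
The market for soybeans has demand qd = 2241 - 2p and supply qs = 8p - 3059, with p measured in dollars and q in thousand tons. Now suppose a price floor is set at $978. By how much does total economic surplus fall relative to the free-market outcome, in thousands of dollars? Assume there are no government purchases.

Setting quantity demanded equal to quantity supplied, 2241 - 2p = 8p - 3059, gives p* = 530 and q* = 1181.
Because the floor (978) lies above the market-clearing price, it is binding.
At p = 978: qd = 2241 - 2·978 = 285 and qs = 8·978 - 3059 = 4765.
Quantity traded falls to 285. At q = 285 the demand price is (2241 - 285)/2 = 978 and the supply price is (3059 + 285)/8 = 418.
Deadweight loss = ½ · (978 - 418) · (1181 - 285) = ½ · 560 · 896 = 250880.

250880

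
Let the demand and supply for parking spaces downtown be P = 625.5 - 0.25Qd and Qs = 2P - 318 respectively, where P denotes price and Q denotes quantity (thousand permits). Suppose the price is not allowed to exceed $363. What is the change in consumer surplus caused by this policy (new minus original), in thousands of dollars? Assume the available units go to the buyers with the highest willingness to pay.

Rearranging demand gives Qd = 2502 - 4P. Without the control the market clears where 2502 - 4P = 2P - 318, i.e. P* = 470 and Q* = 622.
The ceiling of 363 is below the equilibrium price 470, so it binds.
At P = 363: Qd = 2502 - 4·363 = 1050 and Qs = 2·363 - 318 = 408.
Consumer surplus without the control is ½ · (625.5 - 470) · 622 = 48360.5.
With the ceiling, 408 units are sold at 363 (assume they go to the highest-value buyers). The demand price at Q = 408 is 523.5, so CS = ½ · [(625.5 - 363) + (523.5 - 363)] · 408 = 86292.
Change in consumer surplus = 86292 - 48360.5 = 37931.5.

37931.5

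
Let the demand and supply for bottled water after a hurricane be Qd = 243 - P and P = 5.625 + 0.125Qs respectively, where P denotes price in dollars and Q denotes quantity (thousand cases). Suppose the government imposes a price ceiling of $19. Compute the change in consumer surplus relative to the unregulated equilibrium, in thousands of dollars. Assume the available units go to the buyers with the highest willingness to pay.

-4017

Rearranging supply gives Qs = 8P - 45. Without the control the market clears where 243 - P = 8P - 45, i.e. P* = 32 and Q* = 211.
Because the ceiling (19) lies below the market-clearing price, it is binding.
At P = 19: Qd = 243 - 19 = 224 and Qs = 8·19 - 45 = 107.
Consumer surplus without the control is ½ · (243 - 32) · 211 = 22260.5.
With the ceiling, 107 units are sold at 19 (assume they go to the highest-value buyers). The demand price at Q = 107 is 136, so CS = ½ · [(243 - 19) + (136 - 19)] · 107 = 18243.5.
Change in consumer surplus = 18243.5 - 22260.5 = -4017.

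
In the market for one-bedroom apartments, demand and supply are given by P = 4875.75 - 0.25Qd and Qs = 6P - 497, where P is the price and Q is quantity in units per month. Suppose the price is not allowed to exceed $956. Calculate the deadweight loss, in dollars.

8174520

Rearranging demand gives Qd = 19503 - 4P. Setting quantity demanded equal to quantity supplied, 19503 - 4P = 6P - 497, gives P* = 2000 and Q* = 11503.
The ceiling of 956 is below the equilibrium price 2000, so it binds.
At P = 956: Qd = 19503 - 4·956 = 15679 and Qs = 6·956 - 497 = 5239.
Quantity traded falls to 5239. At Q = 5239 the demand price is (19503 - 5239)/4 = 3566 and the supply price is (497 + 5239)/6 = 956.
Deadweight loss = ½ · (3566 - 956) · (11503 - 5239) = ½ · 2610 · 6264 = 8174520.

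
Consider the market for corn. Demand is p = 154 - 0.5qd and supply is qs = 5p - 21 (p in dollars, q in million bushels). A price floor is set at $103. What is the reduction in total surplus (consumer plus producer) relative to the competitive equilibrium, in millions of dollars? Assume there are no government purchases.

Rearranging demand gives qd = 308 - 2p. Setting quantity demanded equal to quantity supplied, 308 - 2p = 5p - 21, gives p* = 47 and q* = 214.
Because the floor (103) lies above the market-clearing price, it is binding.
At p = 103: qd = 308 - 2·103 = 102 and qs = 5·103 - 21 = 494.
Quantity traded falls to 102. At q = 102 the demand price is (308 - 102)/2 = 103 and the supply price is (21 + 102)/5 = 24.6.
Deadweight loss = ½ · (103 - 24.6) · (214 - 102) = ½ · 78.4 · 112 = 4390.4.

4390.4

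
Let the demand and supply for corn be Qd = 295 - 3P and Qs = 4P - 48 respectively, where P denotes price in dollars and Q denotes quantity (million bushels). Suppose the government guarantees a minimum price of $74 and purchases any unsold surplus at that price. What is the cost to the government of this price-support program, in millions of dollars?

12950

Without the control the market clears where 295 - 3P = 4P - 48, i.e. P* = 49 and Q* = 148.
The floor of 74 is above the equilibrium price 49, so it binds.
At P = 74: Qd = 295 - 3·74 = 73 and Qs = 4·74 - 48 = 248.
Surplus = Qs - Qd = 175.
Government expenditure = surplus × support price = 175 × 74 = 12950.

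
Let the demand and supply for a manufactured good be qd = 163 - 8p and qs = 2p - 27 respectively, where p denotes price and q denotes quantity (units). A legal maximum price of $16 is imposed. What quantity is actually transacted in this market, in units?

5

Without the control the market clears where 163 - 8p = 2p - 27, i.e. p* = 19 and q* = 11.
Since 16 < 19, the ceiling is binding.
At p = 16: qd = 163 - 8·16 = 35 and qs = 2·16 - 27 = 5.
The quantity actually transacted is the short side, supply: 5.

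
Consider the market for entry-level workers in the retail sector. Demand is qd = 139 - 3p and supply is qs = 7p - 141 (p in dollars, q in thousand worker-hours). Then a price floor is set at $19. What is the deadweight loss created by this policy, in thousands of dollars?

Setting quantity demanded equal to quantity supplied, 139 - 3p = 7p - 141, gives p* = 28 and q* = 55.
Since 19 is below p* = 28, the floor does not bind and the free-market outcome prevails.
Since the control does not bind, no trades are prevented and deadweight loss is zero.

0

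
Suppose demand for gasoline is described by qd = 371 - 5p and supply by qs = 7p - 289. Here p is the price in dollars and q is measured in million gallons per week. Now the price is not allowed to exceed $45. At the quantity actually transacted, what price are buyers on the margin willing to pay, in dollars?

Without the control the market clears where 371 - 5p = 7p - 289, i.e. p* = 55 and q* = 96.
Since 45 < 55, the ceiling is binding.
At p = 45: qd = 371 - 5·45 = 146 and qs = 7·45 - 289 = 26.
Only 26 units reach the market. On the demand curve, the marginal buyer's willingness to pay at q = 26 is (371 - 26)/5 = 69.

69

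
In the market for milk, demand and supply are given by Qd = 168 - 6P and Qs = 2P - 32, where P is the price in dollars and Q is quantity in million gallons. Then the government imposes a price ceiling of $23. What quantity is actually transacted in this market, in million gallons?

Without the control the market clears where 168 - 6P = 2P - 32, i.e. P* = 25 and Q* = 18.
The ceiling of 23 is below the equilibrium price 25, so it binds.
At P = 23: Qd = 168 - 6·23 = 30 and Qs = 2·23 - 32 = 14.
The quantity actually transacted is the short side, supply: 14.

14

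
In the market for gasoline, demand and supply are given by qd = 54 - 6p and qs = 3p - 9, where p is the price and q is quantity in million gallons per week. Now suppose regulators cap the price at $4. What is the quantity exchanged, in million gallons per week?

Equilibrium: 54 - 6p = 3p - 9, so 63 = 9p and p* = 7, q* = 12.
Since 4 < 7, the ceiling is binding.
At p = 4: qd = 54 - 6·4 = 30 and qs = 3·4 - 9 = 3.
The quantity actually transacted is the short side, supply: 3.

3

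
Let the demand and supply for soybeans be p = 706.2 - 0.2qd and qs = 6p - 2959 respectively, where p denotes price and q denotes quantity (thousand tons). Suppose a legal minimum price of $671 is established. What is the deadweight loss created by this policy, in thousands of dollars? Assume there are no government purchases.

Rearranging demand gives qd = 3531 - 5p. In a free market, 3531 - 5p = 6p - 2959 gives the equilibrium p* = 590, q* = 581.
Because the floor (671) lies above the market-clearing price, it is binding.
At p = 671: qd = 3531 - 5·671 = 176 and qs = 6·671 - 2959 = 1067.
Quantity traded falls to 176. At q = 176 the demand price is (3531 - 176)/5 = 671 and the supply price is (2959 + 176)/6 = 522.5.
Deadweight loss = ½ · (671 - 522.5) · (581 - 176) = ½ · 148.5 · 405 = 30071.25.

30071.25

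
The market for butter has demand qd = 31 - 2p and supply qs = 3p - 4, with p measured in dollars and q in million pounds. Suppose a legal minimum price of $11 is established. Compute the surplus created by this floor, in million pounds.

Setting quantity demanded equal to quantity supplied, 31 - 2p = 3p - 4, gives p* = 7 and q* = 17.
The floor of 11 is above the equilibrium price 7, so it binds.
At p = 11: qd = 31 - 2·11 = 9 and qs = 3·11 - 4 = 29.
Surplus = qs - qd = 29 - 9 = 20.

20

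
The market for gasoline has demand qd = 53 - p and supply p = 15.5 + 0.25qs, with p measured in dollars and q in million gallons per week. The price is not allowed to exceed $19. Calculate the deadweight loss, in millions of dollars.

160

Rearranging supply gives qs = 4p - 62. In a free market, 53 - p = 4p - 62 gives the equilibrium p* = 23, q* = 30.
The ceiling of 19 is below the equilibrium price 23, so it binds.
At p = 19: qd = 53 - 19 = 34 and qs = 4·19 - 62 = 14.
Quantity traded falls to 14. At q = 14 the demand price is 53 - 14 = 39 and the supply price is (62 + 14)/4 = 19.
Deadweight loss = ½ · (39 - 19) · (30 - 14) = ½ · 20 · 16 = 160.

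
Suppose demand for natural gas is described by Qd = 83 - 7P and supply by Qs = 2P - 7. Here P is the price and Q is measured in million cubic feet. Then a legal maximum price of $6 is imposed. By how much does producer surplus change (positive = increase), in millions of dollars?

-36

Setting quantity demanded equal to quantity supplied, 83 - 7P = 2P - 7, gives P* = 10 and Q* = 13.
The ceiling of 6 is below the equilibrium price 10, so it binds.
At P = 6: Qd = 83 - 7·6 = 41 and Qs = 2·6 - 7 = 5.
Producer surplus without the control is ½ · (10 - 3.5) · 13 = 42.25.
With the ceiling, producers sell 5 units at 6, so PS = ½ · (6 - 3.5) · 5 = 6.25.
Change in producer surplus = 6.25 - 42.25 = -36.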